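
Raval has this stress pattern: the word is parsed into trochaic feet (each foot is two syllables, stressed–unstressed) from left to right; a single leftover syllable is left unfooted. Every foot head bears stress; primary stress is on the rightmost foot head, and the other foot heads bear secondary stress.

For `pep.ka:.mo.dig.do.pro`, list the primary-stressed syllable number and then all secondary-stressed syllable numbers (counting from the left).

primary 5, secondary 1, 3

Parse left to right into trochaic (ˈσσ) feet: (ˈpep.ka:) (ˈmo.dig) (ˈdo.pro).
Foot heads (stressed positions): 1, 3, 5.
End Rule Rightmost: primary stress on the rightmost head = syllable 5.
Secondary stress on 1, 3: ˌpep.ka:.ˌmo.dig.ˈdo.pro.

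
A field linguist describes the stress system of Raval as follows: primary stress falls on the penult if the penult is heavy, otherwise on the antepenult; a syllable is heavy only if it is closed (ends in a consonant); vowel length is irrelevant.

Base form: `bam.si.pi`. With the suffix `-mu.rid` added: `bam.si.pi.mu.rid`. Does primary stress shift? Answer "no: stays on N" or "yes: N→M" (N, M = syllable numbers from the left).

Base `bam.si.pi` (3 syllables):
  Weights: 1 bam H, 2 si L, 3 pi L.
  The penult (syllable 2, si) is light, so stress falls on the antepenult (syllable 1, bam).
  → primary stress on syllable 1.
Suffixed `bam.si.pi.mu.rid` (5 syllables):
  Weights: 3 pi L, 4 mu L, 5 rid H.
  The penult (syllable 4, mu) is light, so stress falls on the antepenult (syllable 3, pi).
  → primary stress on syllable 3.

yes: 1→3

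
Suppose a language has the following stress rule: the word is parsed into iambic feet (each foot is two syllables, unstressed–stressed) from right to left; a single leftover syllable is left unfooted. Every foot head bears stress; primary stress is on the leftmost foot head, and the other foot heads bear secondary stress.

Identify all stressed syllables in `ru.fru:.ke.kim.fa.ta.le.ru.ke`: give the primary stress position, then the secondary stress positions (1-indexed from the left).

Parse right to left into iambic (σˈσ) feet: ru (fru:.ˈke) (kim.ˈfa) (ta.ˈle) (ru.ˈke). Syllable 1 is left unfooted.
Foot heads (stressed positions): 3, 5, 7, 9.
End Rule Leftmost: primary stress on the leftmost head = syllable 3.
Secondary stress on 5, 7, 9: ru.fru:.ˈke.kim.ˌfa.ta.ˌle.ru.ˌke.

primary 3, secondary 5, 7, 9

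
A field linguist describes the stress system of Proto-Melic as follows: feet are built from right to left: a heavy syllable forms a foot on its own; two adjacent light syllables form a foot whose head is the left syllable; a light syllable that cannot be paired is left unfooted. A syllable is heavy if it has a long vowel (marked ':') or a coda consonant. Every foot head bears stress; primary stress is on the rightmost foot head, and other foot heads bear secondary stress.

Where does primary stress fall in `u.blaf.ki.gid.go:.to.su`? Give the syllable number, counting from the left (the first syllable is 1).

Weights: 1 u L, 2 blaf H, 3 ki L, 4 gid H, 5 go: H, 6 to L, 7 su L.
Parse right to left (heavy = foot alone; LL = one foot; stranded L unfooted): u (ˈblaf) ki (ˈgid) (ˈgo:) (ˈto.su).
Foot heads: 2, 4, 5, 6.
Primary stress on the rightmost head = syllable 6.
Primary stress: syllable 6 → u.blaf.ki.gid.go:.ˈto.su.

6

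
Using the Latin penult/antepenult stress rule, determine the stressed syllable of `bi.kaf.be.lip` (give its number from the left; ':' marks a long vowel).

2

Classical Latin: stress the penult if heavy (long vowel or closed), else the antepenult.
Weights: 2 kaf H, 3 be L, 4 lip H.
The penult (syllable 3, be) is light, so stress falls on the antepenult (syllable 2, kaf).
Stress on syllable 2: bi.ˈkaf.be.lip.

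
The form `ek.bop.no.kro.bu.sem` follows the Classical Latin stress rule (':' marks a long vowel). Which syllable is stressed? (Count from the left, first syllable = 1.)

4

Classical Latin: stress the penult if heavy (long vowel or closed), else the antepenult.
Weights: 4 kro L, 5 bu L, 6 sem H.
The penult (syllable 5, bu) is light, so stress falls on the antepenult (syllable 4, kro).
Stress on syllable 4: ek.bop.no.ˈkro.bu.sem.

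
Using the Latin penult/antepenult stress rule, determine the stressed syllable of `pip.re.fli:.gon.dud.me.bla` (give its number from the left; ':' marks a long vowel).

5

Classical Latin: stress the penult if heavy (long vowel or closed), else the antepenult.
Weights: 5 dud H, 6 me L, 7 bla L.
The penult (syllable 6, me) is light, so stress falls on the antepenult (syllable 5, dud).
Stress on syllable 5: pip.re.fli:.gon.ˈdud.me.bla.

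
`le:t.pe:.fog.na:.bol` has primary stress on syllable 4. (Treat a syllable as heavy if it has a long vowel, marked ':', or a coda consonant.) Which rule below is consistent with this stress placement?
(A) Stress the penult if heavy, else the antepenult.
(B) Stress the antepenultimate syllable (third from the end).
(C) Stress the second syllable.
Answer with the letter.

A

Rule A → syllable 4 ✓.
Rule B → syllable 3 (observed: 4).
Rule C → syllable 2 (observed: 4).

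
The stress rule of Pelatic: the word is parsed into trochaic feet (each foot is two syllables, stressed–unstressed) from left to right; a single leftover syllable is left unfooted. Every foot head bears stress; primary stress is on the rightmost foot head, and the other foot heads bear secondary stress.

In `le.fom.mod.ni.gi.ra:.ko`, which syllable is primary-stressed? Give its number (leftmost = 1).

Parse left to right into trochaic (ˈσσ) feet: (ˈle.fom) (ˈmod.ni) (ˈgi.ra:) ko. Syllable 7 is left unfooted.
Foot heads (stressed positions): 1, 3, 5.
End Rule Rightmost: primary stress on the rightmost head = syllable 5.
Primary stress: syllable 5 → le.fom.mod.ni.ˈgi.ra:.ko.

5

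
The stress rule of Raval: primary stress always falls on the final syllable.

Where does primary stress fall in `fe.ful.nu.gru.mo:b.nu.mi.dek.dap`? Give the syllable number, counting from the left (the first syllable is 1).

9

The word has 9 syllables; the final syllable is syllable 9 (dap).
Primary stress: syllable 9 → fe.ful.nu.gru.mo:b.nu.mi.dek.ˈdap.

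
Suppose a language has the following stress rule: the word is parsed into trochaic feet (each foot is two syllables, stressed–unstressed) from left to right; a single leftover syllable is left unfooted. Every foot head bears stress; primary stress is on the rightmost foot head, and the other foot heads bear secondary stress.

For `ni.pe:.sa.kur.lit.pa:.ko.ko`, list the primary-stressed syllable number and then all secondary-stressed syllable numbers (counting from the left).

Parse left to right into trochaic (ˈσσ) feet: (ˈni.pe:) (ˈsa.kur) (ˈlit.pa:) (ˈko.ko).
Foot heads (stressed positions): 1, 3, 5, 7.
End Rule Rightmost: primary stress on the rightmost head = syllable 7.
Secondary stress on 1, 3, 5: ˌni.pe:.ˌsa.kur.ˌlit.pa:.ˈko.ko.

primary 7, secondary 1, 3, 5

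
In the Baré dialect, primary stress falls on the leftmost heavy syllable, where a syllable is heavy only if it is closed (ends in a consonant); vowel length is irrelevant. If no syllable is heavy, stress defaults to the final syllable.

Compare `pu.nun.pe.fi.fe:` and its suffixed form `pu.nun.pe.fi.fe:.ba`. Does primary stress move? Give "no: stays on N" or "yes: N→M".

Base `pu.nun.pe.fi.fe:` (5 syllables):
  Weights: 1 pu L, 2 nun H, 3 pe L, 4 fi L, 5 fe: L.
  Heavy syllables in the domain: 2. The leftmost is syllable 2 (nun).
  → primary stress on syllable 2.
Suffixed `pu.nun.pe.fi.fe:.ba` (6 syllables):
  Weights: 1 pu L, 2 nun H, 3 pe L, 4 fi L, 5 fe: L, 6 ba L.
  Heavy syllables in the domain: 2. The leftmost is syllable 2 (nun).
  → primary stress on syllable 2.

no: stays on 2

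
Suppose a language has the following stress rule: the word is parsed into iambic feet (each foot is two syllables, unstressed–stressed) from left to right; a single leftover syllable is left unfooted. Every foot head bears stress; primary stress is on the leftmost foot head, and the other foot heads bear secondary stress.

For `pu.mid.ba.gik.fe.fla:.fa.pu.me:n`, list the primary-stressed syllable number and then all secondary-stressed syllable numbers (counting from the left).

Parse left to right into iambic (σˈσ) feet: (pu.ˈmid) (ba.ˈgik) (fe.ˈfla:) (fa.ˈpu) me:n. Syllable 9 is left unfooted.
Foot heads (stressed positions): 2, 4, 6, 8.
End Rule Leftmost: primary stress on the leftmost head = syllable 2.
Secondary stress on 4, 6, 8: pu.ˈmid.ba.ˌgik.fe.ˌfla:.fa.ˌpu.me:n.

primary 2, secondary 4, 6, 8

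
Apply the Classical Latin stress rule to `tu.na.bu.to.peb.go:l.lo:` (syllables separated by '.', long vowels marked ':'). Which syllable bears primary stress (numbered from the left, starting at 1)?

6

Classical Latin: stress the penult if heavy (long vowel or closed), else the antepenult.
Weights: 5 peb H, 6 go:l H, 7 lo: H.
The penult (syllable 6, go:l) is heavy, so it takes stress.
Stress on syllable 6: tu.na.bu.to.peb.ˈgo:l.lo:.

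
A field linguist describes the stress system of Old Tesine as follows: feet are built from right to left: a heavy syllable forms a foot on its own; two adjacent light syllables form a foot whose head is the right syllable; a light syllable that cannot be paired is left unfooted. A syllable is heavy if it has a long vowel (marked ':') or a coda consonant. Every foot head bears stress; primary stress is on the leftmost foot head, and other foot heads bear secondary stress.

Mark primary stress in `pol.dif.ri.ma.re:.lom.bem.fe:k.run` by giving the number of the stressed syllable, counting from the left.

Weights: 1 pol H, 2 dif H, 3 ri L, 4 ma L, 5 re: H, 6 lom H, 7 bem H, 8 fe:k H, 9 run H.
Parse right to left (heavy = foot alone; LL = one foot; stranded L unfooted): (ˈpol) (ˈdif) (ri.ˈma) (ˈre:) (ˈlom) (ˈbem) (ˈfe:k) (ˈrun).
Foot heads: 1, 2, 4, 5, 6, 7, 8, 9.
Primary stress on the leftmost head = syllable 1.
Primary stress: syllable 1 → ˈpol.dif.ri.ma.re:.lom.bem.fe:k.run.

1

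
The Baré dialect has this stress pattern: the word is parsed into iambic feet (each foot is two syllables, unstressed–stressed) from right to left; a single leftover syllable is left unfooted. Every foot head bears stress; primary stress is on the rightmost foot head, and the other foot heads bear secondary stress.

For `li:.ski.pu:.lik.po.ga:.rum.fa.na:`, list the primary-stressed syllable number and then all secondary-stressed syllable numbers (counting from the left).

Parse right to left into iambic (σˈσ) feet: li: (ski.ˈpu:) (lik.ˈpo) (ga:.ˈrum) (fa.ˈna:). Syllable 1 is left unfooted.
Foot heads (stressed positions): 3, 5, 7, 9.
End Rule Rightmost: primary stress on the rightmost head = syllable 9.
Secondary stress on 3, 5, 7: li:.ski.ˌpu:.lik.ˌpo.ga:.ˌrum.fa.ˈna:.

primary 9, secondary 3, 5, 7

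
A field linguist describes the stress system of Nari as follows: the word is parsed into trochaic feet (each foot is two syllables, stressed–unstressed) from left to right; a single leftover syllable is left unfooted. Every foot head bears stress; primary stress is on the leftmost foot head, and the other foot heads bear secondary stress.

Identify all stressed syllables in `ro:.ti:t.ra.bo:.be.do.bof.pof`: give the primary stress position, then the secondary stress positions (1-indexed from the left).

primary 1, secondary 3, 5, 7

Parse left to right into trochaic (ˈσσ) feet: (ˈro:.ti:t) (ˈra.bo:) (ˈbe.do) (ˈbof.pof).
Foot heads (stressed positions): 1, 3, 5, 7.
End Rule Leftmost: primary stress on the leftmost head = syllable 1.
Secondary stress on 3, 5, 7: ˈro:.ti:t.ˌra.bo:.ˌbe.do.ˌbof.pof.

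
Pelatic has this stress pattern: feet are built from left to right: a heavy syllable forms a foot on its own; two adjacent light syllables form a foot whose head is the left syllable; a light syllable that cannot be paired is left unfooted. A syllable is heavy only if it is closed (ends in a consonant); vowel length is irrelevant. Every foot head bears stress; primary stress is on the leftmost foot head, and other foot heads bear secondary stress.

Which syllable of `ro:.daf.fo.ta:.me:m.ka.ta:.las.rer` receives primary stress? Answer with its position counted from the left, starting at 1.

2

Weights: 1 ro: L, 2 daf H, 3 fo L, 4 ta: L, 5 me:m H, 6 ka L, 7 ta: L, 8 las H, 9 rer H.
Parse left to right (heavy = foot alone; LL = one foot; stranded L unfooted): ro: (ˈdaf) (ˈfo.ta:) (ˈme:m) (ˈka.ta:) (ˈlas) (ˈrer).
Foot heads: 2, 3, 5, 6, 8, 9.
Primary stress on the leftmost head = syllable 2.
Primary stress: syllable 2 → ro:.ˈdaf.fo.ta:.me:m.ka.ta:.las.rer.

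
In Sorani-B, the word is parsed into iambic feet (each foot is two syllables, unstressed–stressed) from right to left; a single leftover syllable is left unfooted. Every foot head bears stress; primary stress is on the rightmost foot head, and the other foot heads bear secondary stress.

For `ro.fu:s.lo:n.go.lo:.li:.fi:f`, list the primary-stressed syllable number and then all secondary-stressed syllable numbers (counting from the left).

Parse right to left into iambic (σˈσ) feet: ro (fu:s.ˈlo:n) (go.ˈlo:) (li:.ˈfi:f). Syllable 1 is left unfooted.
Foot heads (stressed positions): 3, 5, 7.
End Rule Rightmost: primary stress on the rightmost head = syllable 7.
Secondary stress on 3, 5: ro.fu:s.ˌlo:n.go.ˌlo:.li:.ˈfi:f.

primary 7, secondary 3, 5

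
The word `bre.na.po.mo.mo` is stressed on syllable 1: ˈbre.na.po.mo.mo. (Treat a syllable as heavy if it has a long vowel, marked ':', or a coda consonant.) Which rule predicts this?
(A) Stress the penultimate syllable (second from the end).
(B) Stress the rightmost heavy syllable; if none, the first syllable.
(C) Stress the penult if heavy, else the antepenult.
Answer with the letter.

B

Rule A → syllable 4 (observed: 1).
Rule B → syllable 1 ✓.
Rule C → syllable 3 (observed: 1).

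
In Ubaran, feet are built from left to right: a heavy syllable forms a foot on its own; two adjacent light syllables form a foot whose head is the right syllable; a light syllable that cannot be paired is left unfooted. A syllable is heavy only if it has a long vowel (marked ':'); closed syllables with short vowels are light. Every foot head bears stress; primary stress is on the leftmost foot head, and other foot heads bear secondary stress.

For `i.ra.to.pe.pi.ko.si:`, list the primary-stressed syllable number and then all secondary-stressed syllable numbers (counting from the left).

Weights: 1 i L, 2 ra L, 3 to L, 4 pe L, 5 pi L, 6 ko L, 7 si: H.
Parse left to right (heavy = foot alone; LL = one foot; stranded L unfooted): (i.ˈra) (to.ˈpe) (pi.ˈko) (ˈsi:).
Foot heads: 2, 4, 6, 7.
Primary stress on the leftmost head = syllable 2.
Secondary stress on 4, 6, 7: i.ˈra.to.ˌpe.pi.ˌko.ˌsi:.

primary 2, secondary 4, 6, 7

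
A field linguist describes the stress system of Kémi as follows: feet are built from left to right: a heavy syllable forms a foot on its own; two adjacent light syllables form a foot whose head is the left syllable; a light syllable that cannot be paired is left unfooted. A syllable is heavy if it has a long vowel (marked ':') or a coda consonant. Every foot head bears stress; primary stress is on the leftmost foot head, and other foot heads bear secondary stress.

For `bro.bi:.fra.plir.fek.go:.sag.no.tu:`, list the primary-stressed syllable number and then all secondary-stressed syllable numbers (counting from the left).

primary 2, secondary 4, 5, 6, 7, 9

Weights: 1 bro L, 2 bi: H, 3 fra L, 4 plir H, 5 fek H, 6 go: H, 7 sag H, 8 no L, 9 tu: H.
Parse left to right (heavy = foot alone; LL = one foot; stranded L unfooted): bro (ˈbi:) fra (ˈplir) (ˈfek) (ˈgo:) (ˈsag) no (ˈtu:).
Foot heads: 2, 4, 5, 6, 7, 9.
Primary stress on the leftmost head = syllable 2.
Secondary stress on 4, 5, 6, 7, 9: bro.ˈbi:.fra.ˌplir.ˌfek.ˌgo:.ˌsag.no.ˌtu:.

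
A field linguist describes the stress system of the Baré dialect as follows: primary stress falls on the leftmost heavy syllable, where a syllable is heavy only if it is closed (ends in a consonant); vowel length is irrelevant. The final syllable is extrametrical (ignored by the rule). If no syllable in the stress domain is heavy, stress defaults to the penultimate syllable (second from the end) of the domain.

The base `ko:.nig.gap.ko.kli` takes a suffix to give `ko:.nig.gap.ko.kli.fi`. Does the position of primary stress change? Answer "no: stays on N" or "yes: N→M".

Base `ko:.nig.gap.ko.kli` (5 syllables):
  The final syllable (5, kli) is extrametrical; the stress domain is syllables 1–4.
  Weights: 1 ko: L, 2 nig H, 3 gap H, 4 ko L.
  Heavy syllables in the domain: 2, 3. The leftmost is syllable 2 (nig).
  → primary stress on syllable 2.
Suffixed `ko:.nig.gap.ko.kli.fi` (6 syllables):
  The final syllable (6, fi) is extrametrical; the stress domain is syllables 1–5.
  Weights: 1 ko: L, 2 nig H, 3 gap H, 4 ko L, 5 kli L.
  Heavy syllables in the domain: 2, 3. The leftmost is syllable 2 (nig).
  → primary stress on syllable 2.

no: stays on 2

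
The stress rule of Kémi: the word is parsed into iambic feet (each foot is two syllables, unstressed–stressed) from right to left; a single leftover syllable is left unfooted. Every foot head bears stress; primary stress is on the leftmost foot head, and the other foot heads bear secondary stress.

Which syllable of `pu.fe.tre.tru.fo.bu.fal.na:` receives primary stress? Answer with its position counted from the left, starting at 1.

Parse right to left into iambic (σˈσ) feet: (pu.ˈfe) (tre.ˈtru) (fo.ˈbu) (fal.ˈna:).
Foot heads (stressed positions): 2, 4, 6, 8.
End Rule Leftmost: primary stress on the leftmost head = syllable 2.
Primary stress: syllable 2 → pu.ˈfe.tre.tru.fo.bu.fal.na:.

2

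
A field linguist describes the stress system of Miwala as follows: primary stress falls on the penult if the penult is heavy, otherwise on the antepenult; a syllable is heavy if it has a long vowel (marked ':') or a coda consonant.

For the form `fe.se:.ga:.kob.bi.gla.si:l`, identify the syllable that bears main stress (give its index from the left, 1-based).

Weights: 5 bi L, 6 gla L, 7 si:l H.
The penult (syllable 6, gla) is light, so stress falls on the antepenult (syllable 5, bi).
Primary stress: syllable 5 → fe.se:.ga:.kob.ˈbi.gla.si:l.

5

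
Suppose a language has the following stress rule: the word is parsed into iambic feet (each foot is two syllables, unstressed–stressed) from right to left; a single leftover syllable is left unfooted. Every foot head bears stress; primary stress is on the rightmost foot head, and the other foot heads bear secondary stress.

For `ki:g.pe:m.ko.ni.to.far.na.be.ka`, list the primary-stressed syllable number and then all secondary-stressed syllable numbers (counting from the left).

primary 9, secondary 3, 5, 7

Parse right to left into iambic (σˈσ) feet: ki:g (pe:m.ˈko) (ni.ˈto) (far.ˈna) (be.ˈka). Syllable 1 is left unfooted.
Foot heads (stressed positions): 3, 5, 7, 9.
End Rule Rightmost: primary stress on the rightmost head = syllable 9.
Secondary stress on 3, 5, 7: ki:g.pe:m.ˌko.ni.ˌto.far.ˌna.be.ˈka.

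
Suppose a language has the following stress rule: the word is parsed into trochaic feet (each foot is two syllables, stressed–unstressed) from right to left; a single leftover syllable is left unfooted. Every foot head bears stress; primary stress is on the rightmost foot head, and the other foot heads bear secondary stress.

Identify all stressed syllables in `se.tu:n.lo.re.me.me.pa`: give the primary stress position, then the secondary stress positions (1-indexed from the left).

primary 6, secondary 2, 4

Parse right to left into trochaic (ˈσσ) feet: se (ˈtu:n.lo) (ˈre.me) (ˈme.pa). Syllable 1 is left unfooted.
Foot heads (stressed positions): 2, 4, 6.
End Rule Rightmost: primary stress on the rightmost head = syllable 6.
Secondary stress on 2, 4: se.ˌtu:n.lo.ˌre.me.ˈme.pa.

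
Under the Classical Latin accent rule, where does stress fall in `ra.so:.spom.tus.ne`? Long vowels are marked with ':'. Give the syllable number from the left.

Classical Latin: stress the penult if heavy (long vowel or closed), else the antepenult.
Weights: 3 spom H, 4 tus H, 5 ne L.
The penult (syllable 4, tus) is heavy, so it takes stress.
Stress on syllable 4: ra.so:.spom.ˈtus.ne.

4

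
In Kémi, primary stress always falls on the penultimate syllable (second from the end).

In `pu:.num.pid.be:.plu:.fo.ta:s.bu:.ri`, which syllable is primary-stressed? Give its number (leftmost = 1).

The word has 9 syllables; the penultimate syllable (second from the end) is syllable 8 (bu:).
Primary stress: syllable 8 → pu:.num.pid.be:.plu:.fo.ta:s.ˈbu:.ri.

8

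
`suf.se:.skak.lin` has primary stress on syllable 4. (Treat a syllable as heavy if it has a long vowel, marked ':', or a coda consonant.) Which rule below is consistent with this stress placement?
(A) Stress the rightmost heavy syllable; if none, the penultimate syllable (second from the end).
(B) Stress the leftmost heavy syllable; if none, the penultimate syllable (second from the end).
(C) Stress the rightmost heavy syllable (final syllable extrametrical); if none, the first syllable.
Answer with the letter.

Rule A → syllable 4 ✓.
Rule B → syllable 1 (observed: 4).
Rule C → syllable 3 (observed: 4).

A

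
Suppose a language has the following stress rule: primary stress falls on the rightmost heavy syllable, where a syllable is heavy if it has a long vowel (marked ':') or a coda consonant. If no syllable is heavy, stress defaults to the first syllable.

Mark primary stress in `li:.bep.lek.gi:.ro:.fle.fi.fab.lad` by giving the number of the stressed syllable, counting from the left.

Weights: 1 li: H, 2 bep H, 3 lek H, 4 gi: H, 5 ro: H, 6 fle L, 7 fi L, 8 fab H, 9 lad H.
Heavy syllables in the domain: 1, 2, 3, 4, 5, 8, 9. The rightmost is syllable 9 (lad).
Primary stress: syllable 9 → li:.bep.lek.gi:.ro:.fle.fi.fab.ˈlad.

9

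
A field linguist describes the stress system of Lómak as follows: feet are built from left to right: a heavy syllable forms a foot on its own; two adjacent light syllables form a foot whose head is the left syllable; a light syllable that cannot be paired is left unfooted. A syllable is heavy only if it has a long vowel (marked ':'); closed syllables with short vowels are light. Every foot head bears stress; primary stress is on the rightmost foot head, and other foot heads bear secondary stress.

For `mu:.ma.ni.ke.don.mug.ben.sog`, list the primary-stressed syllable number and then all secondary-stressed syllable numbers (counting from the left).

Weights: 1 mu: H, 2 ma L, 3 ni L, 4 ke L, 5 don L, 6 mug L, 7 ben L, 8 sog L.
Parse left to right (heavy = foot alone; LL = one foot; stranded L unfooted): (ˈmu:) (ˈma.ni) (ˈke.don) (ˈmug.ben) sog.
Foot heads: 1, 2, 4, 6.
Primary stress on the rightmost head = syllable 6.
Secondary stress on 1, 2, 4: ˌmu:.ˌma.ni.ˌke.don.ˈmug.ben.sog.

primary 6, secondary 1, 2, 4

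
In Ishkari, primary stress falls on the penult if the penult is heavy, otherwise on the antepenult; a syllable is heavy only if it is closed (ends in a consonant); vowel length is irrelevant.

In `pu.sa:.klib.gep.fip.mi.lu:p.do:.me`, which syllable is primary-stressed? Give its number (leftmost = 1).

7

Weights: 7 lu:p H, 8 do: L, 9 me L.
The penult (syllable 8, do:) is light, so stress falls on the antepenult (syllable 7, lu:p).
Primary stress: syllable 7 → pu.sa:.klib.gep.fip.mi.ˈlu:p.do:.me.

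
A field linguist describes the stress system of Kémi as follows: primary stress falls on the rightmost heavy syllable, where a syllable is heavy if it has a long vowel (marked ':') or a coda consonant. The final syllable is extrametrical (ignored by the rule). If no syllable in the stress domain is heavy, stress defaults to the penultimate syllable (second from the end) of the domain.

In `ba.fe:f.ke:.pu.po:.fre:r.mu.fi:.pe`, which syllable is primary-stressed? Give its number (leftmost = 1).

8

The final syllable (9, pe) is extrametrical; the stress domain is syllables 1–8.
Weights: 1 ba L, 2 fe:f H, 3 ke: H, 4 pu L, 5 po: H, 6 fre:r H, 7 mu L, 8 fi: H.
Heavy syllables in the domain: 2, 3, 5, 6, 8. The rightmost is syllable 8 (fi:).
Primary stress: syllable 8 → ba.fe:f.ke:.pu.po:.fre:r.mu.ˈfi:.pe.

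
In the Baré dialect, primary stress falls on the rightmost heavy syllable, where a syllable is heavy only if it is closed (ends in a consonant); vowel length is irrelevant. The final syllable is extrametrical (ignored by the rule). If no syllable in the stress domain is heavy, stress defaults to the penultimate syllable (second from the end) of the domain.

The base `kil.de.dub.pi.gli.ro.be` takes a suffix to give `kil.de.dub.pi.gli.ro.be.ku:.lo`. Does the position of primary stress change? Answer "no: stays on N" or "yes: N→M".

Base `kil.de.dub.pi.gli.ro.be` (7 syllables):
  The final syllable (7, be) is extrametrical; the stress domain is syllables 1–6.
  Weights: 1 kil H, 2 de L, 3 dub H, 4 pi L, 5 gli L, 6 ro L.
  Heavy syllables in the domain: 1, 3. The rightmost is syllable 3 (dub).
  → primary stress on syllable 3.
Suffixed `kil.de.dub.pi.gli.ro.be.ku:.lo` (9 syllables):
  The final syllable (9, lo) is extrametrical; the stress domain is syllables 1–8.
  Weights: 1 kil H, 2 de L, 3 dub H, 4 pi L, 5 gli L, 6 ro L, 7 be L, 8 ku: L.
  Heavy syllables in the domain: 1, 3. The rightmost is syllable 3 (dub).
  → primary stress on syllable 3.

no: stays on 3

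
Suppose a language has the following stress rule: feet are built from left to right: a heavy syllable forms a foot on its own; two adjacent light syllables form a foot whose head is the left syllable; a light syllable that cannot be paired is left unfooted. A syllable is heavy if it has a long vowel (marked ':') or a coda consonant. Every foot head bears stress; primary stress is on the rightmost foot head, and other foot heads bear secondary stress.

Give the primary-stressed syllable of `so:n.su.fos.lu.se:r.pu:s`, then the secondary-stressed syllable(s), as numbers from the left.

Weights: 1 so:n H, 2 su L, 3 fos H, 4 lu L, 5 se:r H, 6 pu:s H.
Parse left to right (heavy = foot alone; LL = one foot; stranded L unfooted): (ˈso:n) su (ˈfos) lu (ˈse:r) (ˈpu:s).
Foot heads: 1, 3, 5, 6.
Primary stress on the rightmost head = syllable 6.
Secondary stress on 1, 3, 5: ˌso:n.su.ˌfos.lu.ˌse:r.ˈpu:s.

primary 6, secondary 1, 3, 5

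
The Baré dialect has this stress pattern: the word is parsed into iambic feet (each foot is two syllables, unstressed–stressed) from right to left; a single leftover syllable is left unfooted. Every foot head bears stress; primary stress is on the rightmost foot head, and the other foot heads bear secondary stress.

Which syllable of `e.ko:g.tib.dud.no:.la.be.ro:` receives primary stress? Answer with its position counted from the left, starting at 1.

8

Parse right to left into iambic (σˈσ) feet: (e.ˈko:g) (tib.ˈdud) (no:.ˈla) (be.ˈro:).
Foot heads (stressed positions): 2, 4, 6, 8.
End Rule Rightmost: primary stress on the rightmost head = syllable 8.
Primary stress: syllable 8 → e.ko:g.tib.dud.no:.la.be.ˈro:.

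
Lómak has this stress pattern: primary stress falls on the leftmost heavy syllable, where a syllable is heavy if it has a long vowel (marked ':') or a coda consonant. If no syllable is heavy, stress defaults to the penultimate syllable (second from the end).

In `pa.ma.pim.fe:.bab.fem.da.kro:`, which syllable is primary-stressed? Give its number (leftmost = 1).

3

Weights: 1 pa L, 2 ma L, 3 pim H, 4 fe: H, 5 bab H, 6 fem H, 7 da L, 8 kro: H.
Heavy syllables in the domain: 3, 4, 5, 6, 8. The leftmost is syllable 3 (pim).
Primary stress: syllable 3 → pa.ma.ˈpim.fe:.bab.fem.da.kro:.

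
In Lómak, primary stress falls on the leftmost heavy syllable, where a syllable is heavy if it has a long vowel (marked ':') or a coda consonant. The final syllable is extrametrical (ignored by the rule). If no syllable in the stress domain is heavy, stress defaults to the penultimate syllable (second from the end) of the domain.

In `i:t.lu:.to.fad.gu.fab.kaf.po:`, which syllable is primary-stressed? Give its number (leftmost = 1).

1

The final syllable (8, po:) is extrametrical; the stress domain is syllables 1–7.
Weights: 1 i:t H, 2 lu: H, 3 to L, 4 fad H, 5 gu L, 6 fab H, 7 kaf H.
Heavy syllables in the domain: 1, 2, 4, 6, 7. The leftmost is syllable 1 (i:t).
Primary stress: syllable 1 → ˈi:t.lu:.to.fad.gu.fab.kaf.po:.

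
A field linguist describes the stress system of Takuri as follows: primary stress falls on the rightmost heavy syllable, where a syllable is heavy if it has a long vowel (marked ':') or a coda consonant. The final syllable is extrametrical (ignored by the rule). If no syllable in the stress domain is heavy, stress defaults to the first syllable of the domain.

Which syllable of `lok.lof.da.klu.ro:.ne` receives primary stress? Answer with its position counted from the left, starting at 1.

5

The final syllable (6, ne) is extrametrical; the stress domain is syllables 1–5.
Weights: 1 lok H, 2 lof H, 3 da L, 4 klu L, 5 ro: H.
Heavy syllables in the domain: 1, 2, 5. The rightmost is syllable 5 (ro:).
Primary stress: syllable 5 → lok.lof.da.klu.ˈro:.ne.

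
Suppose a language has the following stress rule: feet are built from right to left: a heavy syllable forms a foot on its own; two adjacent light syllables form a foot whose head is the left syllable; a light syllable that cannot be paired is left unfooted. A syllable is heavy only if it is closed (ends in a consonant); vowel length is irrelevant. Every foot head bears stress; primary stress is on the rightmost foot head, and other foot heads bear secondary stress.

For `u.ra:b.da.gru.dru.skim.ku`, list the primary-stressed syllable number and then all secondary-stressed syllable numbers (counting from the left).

primary 6, secondary 2, 4

Weights: 1 u L, 2 ra:b H, 3 da L, 4 gru L, 5 dru L, 6 skim H, 7 ku L.
Parse right to left (heavy = foot alone; LL = one foot; stranded L unfooted): u (ˈra:b) da (ˈgru.dru) (ˈskim) ku.
Foot heads: 2, 4, 6.
Primary stress on the rightmost head = syllable 6.
Secondary stress on 2, 4: u.ˌra:b.da.ˌgru.dru.ˈskim.ku.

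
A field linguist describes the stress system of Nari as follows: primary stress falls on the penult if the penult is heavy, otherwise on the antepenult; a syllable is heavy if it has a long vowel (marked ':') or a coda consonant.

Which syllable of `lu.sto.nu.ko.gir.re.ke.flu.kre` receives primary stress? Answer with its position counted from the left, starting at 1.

7

Weights: 7 ke L, 8 flu L, 9 kre L.
The penult (syllable 8, flu) is light, so stress falls on the antepenult (syllable 7, ke).
Primary stress: syllable 7 → lu.sto.nu.ko.gir.re.ˈke.flu.kre.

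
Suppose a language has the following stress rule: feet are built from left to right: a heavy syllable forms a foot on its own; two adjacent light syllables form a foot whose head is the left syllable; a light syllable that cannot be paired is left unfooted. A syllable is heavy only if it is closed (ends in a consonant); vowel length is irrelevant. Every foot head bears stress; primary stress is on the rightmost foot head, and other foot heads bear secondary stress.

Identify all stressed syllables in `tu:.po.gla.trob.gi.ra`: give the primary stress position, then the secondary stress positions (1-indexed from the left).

Weights: 1 tu: L, 2 po L, 3 gla L, 4 trob H, 5 gi L, 6 ra L.
Parse left to right (heavy = foot alone; LL = one foot; stranded L unfooted): (ˈtu:.po) gla (ˈtrob) (ˈgi.ra).
Foot heads: 1, 4, 5.
Primary stress on the rightmost head = syllable 5.
Secondary stress on 1, 4: ˌtu:.po.gla.ˌtrob.ˈgi.ra.

primary 5, secondary 1, 4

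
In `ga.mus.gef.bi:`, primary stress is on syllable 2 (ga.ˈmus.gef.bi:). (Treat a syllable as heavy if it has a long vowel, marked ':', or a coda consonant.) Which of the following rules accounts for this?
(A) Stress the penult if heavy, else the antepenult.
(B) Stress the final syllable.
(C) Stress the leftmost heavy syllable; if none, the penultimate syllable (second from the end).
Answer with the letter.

C

Rule A → syllable 3 (observed: 2).
Rule B → syllable 4 (observed: 2).
Rule C → syllable 2 ✓.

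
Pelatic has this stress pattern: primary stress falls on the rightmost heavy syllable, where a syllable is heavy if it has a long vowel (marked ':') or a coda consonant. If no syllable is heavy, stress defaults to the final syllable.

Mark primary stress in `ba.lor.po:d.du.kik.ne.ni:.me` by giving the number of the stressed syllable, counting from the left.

Weights: 1 ba L, 2 lor H, 3 po:d H, 4 du L, 5 kik H, 6 ne L, 7 ni: H, 8 me L.
Heavy syllables in the domain: 2, 3, 5, 7. The rightmost is syllable 7 (ni:).
Primary stress: syllable 7 → ba.lor.po:d.du.kik.ne.ˈni:.me.

7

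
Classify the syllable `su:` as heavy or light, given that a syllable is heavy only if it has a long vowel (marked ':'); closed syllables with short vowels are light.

heavy

`su:`: long vowel, open (no coda). Long vowel → heavy.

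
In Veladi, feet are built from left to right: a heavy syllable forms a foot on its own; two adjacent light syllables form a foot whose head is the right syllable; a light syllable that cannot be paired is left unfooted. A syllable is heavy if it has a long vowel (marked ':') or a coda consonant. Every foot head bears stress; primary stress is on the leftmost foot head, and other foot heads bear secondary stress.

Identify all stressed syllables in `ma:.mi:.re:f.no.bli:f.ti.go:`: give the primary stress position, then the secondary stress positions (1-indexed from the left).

Weights: 1 ma: H, 2 mi: H, 3 re:f H, 4 no L, 5 bli:f H, 6 ti L, 7 go: H.
Parse left to right (heavy = foot alone; LL = one foot; stranded L unfooted): (ˈma:) (ˈmi:) (ˈre:f) no (ˈbli:f) ti (ˈgo:).
Foot heads: 1, 2, 3, 5, 7.
Primary stress on the leftmost head = syllable 1.
Secondary stress on 2, 3, 5, 7: ˈma:.ˌmi:.ˌre:f.no.ˌbli:f.ti.ˌgo:.

primary 1, secondary 2, 3, 5, 7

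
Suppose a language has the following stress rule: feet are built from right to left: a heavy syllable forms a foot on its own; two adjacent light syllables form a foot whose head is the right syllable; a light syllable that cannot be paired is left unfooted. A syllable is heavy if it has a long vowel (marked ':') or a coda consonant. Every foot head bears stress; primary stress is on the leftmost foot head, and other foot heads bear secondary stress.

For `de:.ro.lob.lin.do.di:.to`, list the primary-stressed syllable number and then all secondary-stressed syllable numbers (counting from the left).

Weights: 1 de: H, 2 ro L, 3 lob H, 4 lin H, 5 do L, 6 di: H, 7 to L.
Parse right to left (heavy = foot alone; LL = one foot; stranded L unfooted): (ˈde:) ro (ˈlob) (ˈlin) do (ˈdi:) to.
Foot heads: 1, 3, 4, 6.
Primary stress on the leftmost head = syllable 1.
Secondary stress on 3, 4, 6: ˈde:.ro.ˌlob.ˌlin.do.ˌdi:.to.

primary 1, secondary 3, 4, 6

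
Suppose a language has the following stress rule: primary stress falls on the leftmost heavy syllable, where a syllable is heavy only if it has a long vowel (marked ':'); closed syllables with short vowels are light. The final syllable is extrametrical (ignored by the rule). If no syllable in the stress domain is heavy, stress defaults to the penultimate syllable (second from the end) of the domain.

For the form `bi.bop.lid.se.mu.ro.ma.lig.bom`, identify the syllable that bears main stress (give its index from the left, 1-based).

7

The final syllable (9, bom) is extrametrical; the stress domain is syllables 1–8.
Weights: 1 bi L, 2 bop L, 3 lid L, 4 se L, 5 mu L, 6 ro L, 7 ma L, 8 lig L.
No heavy syllable in the domain; default to the penultimate syllable (second from the end) of the domain = syllable 7.
Primary stress: syllable 7 → bi.bop.lid.se.mu.ro.ˈma.lig.bom.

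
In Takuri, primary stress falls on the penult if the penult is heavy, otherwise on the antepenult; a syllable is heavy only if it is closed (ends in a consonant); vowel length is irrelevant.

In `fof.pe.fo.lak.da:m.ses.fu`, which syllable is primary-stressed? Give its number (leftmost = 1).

6

Weights: 5 da:m H, 6 ses H, 7 fu L.
The penult (syllable 6, ses) is heavy, so it takes stress.
Primary stress: syllable 6 → fof.pe.fo.lak.da:m.ˈses.fu.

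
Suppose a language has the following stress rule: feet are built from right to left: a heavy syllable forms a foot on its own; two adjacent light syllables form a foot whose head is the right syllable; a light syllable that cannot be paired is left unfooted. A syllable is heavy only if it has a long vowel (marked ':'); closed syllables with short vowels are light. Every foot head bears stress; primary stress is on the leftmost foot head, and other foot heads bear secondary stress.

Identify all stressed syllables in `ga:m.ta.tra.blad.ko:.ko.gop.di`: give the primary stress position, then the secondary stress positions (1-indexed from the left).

primary 1, secondary 4, 5, 8

Weights: 1 ga:m H, 2 ta L, 3 tra L, 4 blad L, 5 ko: H, 6 ko L, 7 gop L, 8 di L.
Parse right to left (heavy = foot alone; LL = one foot; stranded L unfooted): (ˈga:m) ta (tra.ˈblad) (ˈko:) ko (gop.ˈdi).
Foot heads: 1, 4, 5, 8.
Primary stress on the leftmost head = syllable 1.
Secondary stress on 4, 5, 8: ˈga:m.ta.tra.ˌblad.ˌko:.ko.gop.ˌdi.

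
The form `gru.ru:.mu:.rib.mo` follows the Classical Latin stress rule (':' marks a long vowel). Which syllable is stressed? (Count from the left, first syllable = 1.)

4

Classical Latin: stress the penult if heavy (long vowel or closed), else the antepenult.
Weights: 3 mu: H, 4 rib H, 5 mo L.
The penult (syllable 4, rib) is heavy, so it takes stress.
Stress on syllable 4: gru.ru:.mu:.ˈrib.mo.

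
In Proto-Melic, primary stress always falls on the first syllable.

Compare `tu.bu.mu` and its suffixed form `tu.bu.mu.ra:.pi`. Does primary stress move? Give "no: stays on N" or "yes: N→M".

no: stays on 1

Base `tu.bu.mu` (3 syllables):
  The word has 3 syllables; the first syllable is syllable 1 (tu).
  → primary stress on syllable 1.
Suffixed `tu.bu.mu.ra:.pi` (5 syllables):
  The word has 5 syllables; the first syllable is syllable 1 (tu).
  → primary stress on syllable 1.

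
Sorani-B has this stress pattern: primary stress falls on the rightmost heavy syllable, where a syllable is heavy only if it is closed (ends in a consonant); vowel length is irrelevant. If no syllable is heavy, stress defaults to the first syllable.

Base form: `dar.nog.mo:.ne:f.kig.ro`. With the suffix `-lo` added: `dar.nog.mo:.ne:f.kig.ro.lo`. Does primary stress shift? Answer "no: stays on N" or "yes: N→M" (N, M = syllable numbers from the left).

Base `dar.nog.mo:.ne:f.kig.ro` (6 syllables):
  Weights: 1 dar H, 2 nog H, 3 mo: L, 4 ne:f H, 5 kig H, 6 ro L.
  Heavy syllables in the domain: 1, 2, 4, 5. The rightmost is syllable 5 (kig).
  → primary stress on syllable 5.
Suffixed `dar.nog.mo:.ne:f.kig.ro.lo` (7 syllables):
  Weights: 1 dar H, 2 nog H, 3 mo: L, 4 ne:f H, 5 kig H, 6 ro L, 7 lo L.
  Heavy syllables in the domain: 1, 2, 4, 5. The rightmost is syllable 5 (kig).
  → primary stress on syllable 5.

no: stays on 5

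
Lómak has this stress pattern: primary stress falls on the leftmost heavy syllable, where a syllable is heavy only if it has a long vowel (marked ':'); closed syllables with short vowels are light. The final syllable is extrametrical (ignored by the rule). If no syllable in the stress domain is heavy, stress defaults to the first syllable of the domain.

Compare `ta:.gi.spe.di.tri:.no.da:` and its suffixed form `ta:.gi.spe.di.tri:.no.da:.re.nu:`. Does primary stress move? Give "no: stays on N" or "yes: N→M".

no: stays on 1

Base `ta:.gi.spe.di.tri:.no.da:` (7 syllables):
  The final syllable (7, da:) is extrametrical; the stress domain is syllables 1–6.
  Weights: 1 ta: H, 2 gi L, 3 spe L, 4 di L, 5 tri: H, 6 no L.
  Heavy syllables in the domain: 1, 5. The leftmost is syllable 1 (ta:).
  → primary stress on syllable 1.
Suffixed `ta:.gi.spe.di.tri:.no.da:.re.nu:` (9 syllables):
  The final syllable (9, nu:) is extrametrical; the stress domain is syllables 1–8.
  Weights: 1 ta: H, 2 gi L, 3 spe L, 4 di L, 5 tri: H, 6 no L, 7 da: H, 8 re L.
  Heavy syllables in the domain: 1, 5, 7. The leftmost is syllable 1 (ta:).
  → primary stress on syllable 1.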